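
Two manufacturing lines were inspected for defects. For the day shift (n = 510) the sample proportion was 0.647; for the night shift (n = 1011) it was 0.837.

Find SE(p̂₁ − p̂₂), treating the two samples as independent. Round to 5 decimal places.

Each SE is √(p̂(1−p̂)/n): √(0.6470·0.3530/510) = 0.02116 and √(0.8370·0.1630/1011) = 0.01162.
SE(p̂₁ − p̂₂) = √(SE₁² + SE₂²) = √(0.0004477456 + 0.0001350244) = 0.02414, since the two samples are independent.

0.02414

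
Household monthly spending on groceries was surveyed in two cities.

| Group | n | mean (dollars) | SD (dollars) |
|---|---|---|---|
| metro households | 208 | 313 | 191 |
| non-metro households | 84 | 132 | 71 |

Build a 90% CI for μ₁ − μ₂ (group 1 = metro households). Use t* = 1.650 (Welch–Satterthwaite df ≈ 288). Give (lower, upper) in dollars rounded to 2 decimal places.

SE₁ = s₁/√n₁ = 191/√208 = 13.2435; SE₂ = 71/√84 = 7.7467.
Independent samples, unequal variances: SE_diff = √(SE₁² + SE₂²) = √(175.39029225 + 60.01136089) = 15.3428.
t* = 1.650, so margin of error = 1.650 × 15.3428 = 25.3156.
Difference in means = 313 − 132 = 181.0000.
181.0000 ± 25.3156 → (155.68, 206.32).

(155.68, 206.32)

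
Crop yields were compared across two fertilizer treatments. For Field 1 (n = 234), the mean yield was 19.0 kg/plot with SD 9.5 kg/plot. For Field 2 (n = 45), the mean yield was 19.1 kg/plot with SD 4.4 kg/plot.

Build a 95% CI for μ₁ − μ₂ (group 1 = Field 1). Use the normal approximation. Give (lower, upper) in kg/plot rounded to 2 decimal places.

(-1.87, 1.67)

SE₁ = s₁/√n₁ = 9.5/√234 = 0.6210; SE₂ = 4.4/√45 = 0.6559.
Independent samples, unequal variances: SE_diff = √(SE₁² + SE₂²) = √(0.385641 + 0.43020481) = 0.9032.
z* = 1.960, so margin of error = 1.960 × 0.9032 = 1.7703.
Difference in means = 19.0 − 19.1 = -0.1000.
-0.1000 ± 1.7703 → (-1.87, 1.67).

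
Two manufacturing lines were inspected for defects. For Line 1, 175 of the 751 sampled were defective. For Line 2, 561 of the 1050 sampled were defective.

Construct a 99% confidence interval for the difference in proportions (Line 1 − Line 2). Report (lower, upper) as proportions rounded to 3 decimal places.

Sample proportions: 175/751 = 0.2330, 561/1050 = 0.5343.
Each SE is √(p̂(1−p̂)/n): √(0.2330·0.7670/751) = 0.01543 and √(0.5343·0.4657/1050) = 0.01539.
SE(p̂₁ − p̂₂) = √(SE₁² + SE₂²) = √(0.0002380849 + 0.0002368521) = 0.02179, since the two samples are independent.
At 99% confidence z* = 2.576; margin = 2.576 × 0.02179 = 0.05613.
The difference is 0.2330 − 0.5343 = -0.3013, so the interval is -0.3013 ± 0.05613 = (-0.357, -0.245).

(-0.357, -0.245)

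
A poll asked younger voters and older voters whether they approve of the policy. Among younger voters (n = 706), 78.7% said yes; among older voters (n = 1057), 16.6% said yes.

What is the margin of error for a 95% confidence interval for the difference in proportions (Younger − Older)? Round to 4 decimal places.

SE₁ = √(p̂₁(1−p̂₁)/n₁) = √(0.7870·0.2130/706) = 0.01541; SE₂ = √(0.1660·0.8340/1057) = 0.01144.
Independent samples: SE of the difference = √(SE₁² + SE₂²) = √(0.0002374681 + 0.0001308736) = 0.01919.
z* for 95% confidence is 1.960, so the margin of error is 1.960 × 0.01919 = 0.03761.

0.0376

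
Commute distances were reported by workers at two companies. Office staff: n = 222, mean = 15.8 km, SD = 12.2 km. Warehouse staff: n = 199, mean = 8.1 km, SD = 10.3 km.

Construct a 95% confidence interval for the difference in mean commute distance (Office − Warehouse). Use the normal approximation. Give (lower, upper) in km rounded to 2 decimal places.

Per-group SEs: s₁/√n₁ = 12.2/√222 = 0.8188, s₂/√n₂ = 10.3/√199 = 0.7301.
Unpooled SE of the difference: √(0.67043344 + 0.53304601) = 1.0970.
Margin of error = z* · SE = 1.960 × 1.0970 = 2.1501.
x̄₁ − x̄₂ = 15.8 − 8.1 = 7.7000.
CI: 7.7000 ± 2.1501 = (5.55, 9.85).

(5.55, 9.85)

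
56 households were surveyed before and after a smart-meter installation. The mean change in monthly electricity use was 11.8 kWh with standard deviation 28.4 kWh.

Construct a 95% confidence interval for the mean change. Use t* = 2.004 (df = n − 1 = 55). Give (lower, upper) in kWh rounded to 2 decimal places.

(4.19, 19.41)

This is a matched-pairs design, so SE = s_d/√n = 28.4/√56 = 3.7951.
Margin = 2.004 × 3.7951 = 7.6054; the interval is 11.8 ± 7.6054 = (4.19, 19.41).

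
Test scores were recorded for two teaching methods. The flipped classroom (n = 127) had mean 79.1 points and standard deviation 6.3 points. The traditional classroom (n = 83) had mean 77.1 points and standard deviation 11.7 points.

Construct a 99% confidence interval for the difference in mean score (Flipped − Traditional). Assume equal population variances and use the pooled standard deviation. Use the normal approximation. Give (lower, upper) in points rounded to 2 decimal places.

s_p = √[((n₁−1)s₁² + (n₂−1)s₂²)/(n₁+n₂−2)] = √[(126·6.3² + 82·11.7²)/208] = 8.8323.
SE = 8.8323·√(1/127 + 1/83) = 1.2466.
With z* = 2.576, margin = 2.576 × 1.2466 = 3.2112.
x̄₁ − x̄₂ = 79.1 − 77.1 = 2.0000; interval 2.0000 ± 3.2112 = (-1.21, 5.21).

(-1.21, 5.21)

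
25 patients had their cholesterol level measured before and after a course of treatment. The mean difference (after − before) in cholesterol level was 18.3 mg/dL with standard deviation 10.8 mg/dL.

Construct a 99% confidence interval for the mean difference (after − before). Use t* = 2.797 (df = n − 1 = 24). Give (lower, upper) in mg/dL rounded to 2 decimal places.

Paired design: SE = s_d/√n = 10.8/√25 = 2.1600.
t* = 2.797; margin of error = 2.797 × 2.1600 = 6.0415.
18.3 ± 6.0415 → (12.26, 24.34).

(12.26, 24.34)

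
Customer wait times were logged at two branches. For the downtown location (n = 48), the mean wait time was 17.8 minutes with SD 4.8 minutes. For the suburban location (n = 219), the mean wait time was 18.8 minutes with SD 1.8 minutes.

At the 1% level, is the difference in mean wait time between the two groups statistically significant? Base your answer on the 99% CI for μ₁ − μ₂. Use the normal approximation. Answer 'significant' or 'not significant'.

not significant

Per-group SEs: s₁/√n₁ = 4.8/√48 = 0.6928, s₂/√n₂ = 1.8/√219 = 0.1216.
Unpooled SE of the difference: √(0.47997184 + 0.01478656) = 0.7034.
Margin of error = z* · SE = 2.576 × 0.7034 = 1.8120.
x̄₁ − x̄₂ = 17.8 − 18.8 = -1.0000.
CI: -1.0000 ± 1.8120 = (-2.8120, 0.8120).
The interval (-2.8120, 0.8120) contains 0, so the difference is not significant.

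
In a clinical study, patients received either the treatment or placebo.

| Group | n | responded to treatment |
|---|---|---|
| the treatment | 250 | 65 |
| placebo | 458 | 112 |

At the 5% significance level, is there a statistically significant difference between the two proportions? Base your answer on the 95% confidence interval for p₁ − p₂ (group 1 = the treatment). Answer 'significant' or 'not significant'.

Sample proportions: 65/250 = 0.2600, 112/458 = 0.2445.
Each SE is √(p̂(1−p̂)/n): √(0.2600·0.7400/250) = 0.02774 and √(0.2445·0.7555/458) = 0.02008.
SE(p̂₁ − p̂₂) = √(SE₁² + SE₂²) = √(0.0007695076 + 0.0004032064) = 0.03424, since the two samples are independent.
At 95% confidence z* = 1.960; margin = 1.960 × 0.03424 = 0.06711.
The difference is 0.2600 − 0.2445 = 0.0155, so the interval is 0.0155 ± 0.06711 = (-0.05161, 0.08261).
The interval (-0.05161, 0.08261) contains 0, so the difference is not significant.

not significant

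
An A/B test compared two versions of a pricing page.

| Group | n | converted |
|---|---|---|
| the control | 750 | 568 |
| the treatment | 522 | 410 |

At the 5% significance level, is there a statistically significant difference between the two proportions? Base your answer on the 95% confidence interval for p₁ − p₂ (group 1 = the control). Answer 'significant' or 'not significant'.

p̂₁ = 568/750 = 0.7573 and p̂₂ = 410/522 = 0.7854.
SE₁ = √(p̂₁(1−p̂₁)/n₁) = √(0.7573·0.2427/750) = 0.01565; SE₂ = √(0.7854·0.2146/522) = 0.01797.
Independent samples: SE of the difference = √(SE₁² + SE₂²) = √(0.0002449225 + 0.0003229209) = 0.02383.
z* for 95% confidence is 1.960, so the margin of error is 1.960 × 0.02383 = 0.04671.
Point estimate p̂₁ − p̂₂ = 0.7573 − 0.7854 = -0.0281.
-0.0281 ± 0.04671 → (-0.07481, 0.01861).
The interval (-0.07481, 0.01861) contains 0, so the difference is not significant.

not significant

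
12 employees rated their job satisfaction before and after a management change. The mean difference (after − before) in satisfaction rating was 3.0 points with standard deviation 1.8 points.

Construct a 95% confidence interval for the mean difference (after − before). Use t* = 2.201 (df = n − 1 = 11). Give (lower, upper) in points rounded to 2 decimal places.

(1.86, 4.14)

This is a matched-pairs design, so SE = s_d/√n = 1.8/√12 = 0.5196.
Margin = 2.201 × 0.5196 = 1.1436; the interval is 3.0 ± 1.1436 = (1.86, 4.14).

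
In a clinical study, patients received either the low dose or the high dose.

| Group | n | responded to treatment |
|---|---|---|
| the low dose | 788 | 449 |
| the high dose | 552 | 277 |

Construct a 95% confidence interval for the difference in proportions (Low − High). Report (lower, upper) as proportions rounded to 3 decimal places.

First, p̂₁ = 449/788 = 0.5698; p̂₂ = 277/552 = 0.5018.
The two standard errors are √(0.5698×0.4302/788) = 0.01764 and √(0.5018×0.4982/552) = 0.02128.
Because the samples are independent, SE_diff = √(0.01764² + 0.02128²) = 0.02764.
Using z* = 1.960 for 95%, ME = 1.960 × 0.02764 = 0.05417.
p̂₁ − p̂₂ = 0.0680; interval 0.0680 ± 0.05417 gives (0.014, 0.122).

(0.014, 0.122)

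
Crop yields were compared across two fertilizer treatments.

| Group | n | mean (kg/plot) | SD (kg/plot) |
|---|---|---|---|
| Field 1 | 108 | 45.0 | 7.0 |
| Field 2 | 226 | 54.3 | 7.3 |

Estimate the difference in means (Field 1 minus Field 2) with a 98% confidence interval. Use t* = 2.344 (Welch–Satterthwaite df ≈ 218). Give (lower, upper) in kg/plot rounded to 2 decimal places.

(-11.25, -7.35)

Standard errors of each mean: 7.0/√108 = 0.6736 and 7.3/√226 = 0.4856.
SE(x̄₁ − x̄₂) = √(0.6736² + 0.4856²) = 0.8304 for independent samples with unequal variances.
With t* = 2.344, the margin is 2.344 × 0.8304 = 1.9465.
x̄₁ − x̄₂ = 45.0 − 54.3 = -9.3000; the interval is -9.3000 ± 1.9465 = (-11.25, -7.35).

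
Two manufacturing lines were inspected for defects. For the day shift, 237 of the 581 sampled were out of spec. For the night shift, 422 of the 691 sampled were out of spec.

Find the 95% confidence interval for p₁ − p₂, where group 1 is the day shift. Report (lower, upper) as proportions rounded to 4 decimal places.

(-0.2568, -0.1488)

First, p̂₁ = 237/581 = 0.4079; p̂₂ = 422/691 = 0.6107.
The two standard errors are √(0.4079×0.5921/581) = 0.02039 and √(0.6107×0.3893/691) = 0.01855.
Because the samples are independent, SE_diff = √(0.02039² + 0.01855²) = 0.02757.
Using z* = 1.960 for 95%, ME = 1.960 × 0.02757 = 0.05404.
p̂₁ − p̂₂ = -0.2028; interval -0.2028 ± 0.05404 gives (-0.2568, -0.1488).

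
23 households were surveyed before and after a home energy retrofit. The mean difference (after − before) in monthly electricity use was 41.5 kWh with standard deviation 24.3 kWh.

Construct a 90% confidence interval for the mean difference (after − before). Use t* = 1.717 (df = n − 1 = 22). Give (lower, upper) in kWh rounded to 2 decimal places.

(32.80, 50.20)

Paired design: SE = s_d/√n = 24.3/√23 = 5.0669.
t* = 1.717; margin of error = 1.717 × 5.0669 = 8.6999.
41.5 ± 8.6999 → (32.80, 50.20).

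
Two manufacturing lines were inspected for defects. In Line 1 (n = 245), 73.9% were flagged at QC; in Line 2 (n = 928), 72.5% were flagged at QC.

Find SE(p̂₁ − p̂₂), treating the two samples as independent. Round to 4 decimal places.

0.0317

Each SE is √(p̂(1−p̂)/n): √(0.7390·0.2610/245) = 0.02806 and √(0.7250·0.2750/928) = 0.01466.
SE(p̂₁ − p̂₂) = √(SE₁² + SE₂²) = √(0.0007873636 + 0.0002149156) = 0.03166, since the two samples are independent.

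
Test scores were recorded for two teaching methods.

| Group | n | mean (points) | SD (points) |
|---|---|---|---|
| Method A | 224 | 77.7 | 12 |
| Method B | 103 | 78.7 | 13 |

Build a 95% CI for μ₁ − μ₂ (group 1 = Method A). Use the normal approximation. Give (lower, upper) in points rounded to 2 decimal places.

(-3.96, 1.96)

Per-group SEs: s₁/√n₁ = 12/√224 = 0.8018, s₂/√n₂ = 13/√103 = 1.2809.
Unpooled SE of the difference: √(0.64288324 + 1.64070481) = 1.5112.
Margin of error = z* · SE = 1.960 × 1.5112 = 2.9620.
x̄₁ − x̄₂ = 77.7 − 78.7 = -1.0000.
CI: -1.0000 ± 2.9620 = (-3.96, 1.96).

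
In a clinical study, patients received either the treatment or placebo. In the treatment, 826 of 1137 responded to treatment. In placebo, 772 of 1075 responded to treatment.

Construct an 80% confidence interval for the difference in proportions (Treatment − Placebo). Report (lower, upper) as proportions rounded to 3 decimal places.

Sample proportions: 826/1137 = 0.7265, 772/1075 = 0.7181.
Each SE is √(p̂(1−p̂)/n): √(0.7265·0.2735/1137) = 0.01322 and √(0.7181·0.2819/1075) = 0.01372.
SE(p̂₁ − p̂₂) = √(SE₁² + SE₂²) = √(0.0001747684 + 0.0001882384) = 0.01905, since the two samples are independent.
At 80% confidence z* = 1.282; margin = 1.282 × 0.01905 = 0.02442.
The difference is 0.7265 − 0.7181 = 0.0084, so the interval is 0.0084 ± 0.02442 = (-0.016, 0.033).

(-0.016, 0.033)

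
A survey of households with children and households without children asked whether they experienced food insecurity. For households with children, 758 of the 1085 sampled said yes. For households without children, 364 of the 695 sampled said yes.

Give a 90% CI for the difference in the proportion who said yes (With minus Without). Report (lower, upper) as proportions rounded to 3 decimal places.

(0.136, 0.214)

First, p̂₁ = 758/1085 = 0.6986; p̂₂ = 364/695 = 0.5237.
The two standard errors are √(0.6986×0.3014/1085) = 0.01393 and √(0.5237×0.4763/695) = 0.01894.
Because the samples are independent, SE_diff = √(0.01393² + 0.01894²) = 0.02351.
Using z* = 1.645 for 90%, ME = 1.645 × 0.02351 = 0.03867.
p̂₁ − p̂₂ = 0.1749; interval 0.1749 ± 0.03867 gives (0.136, 0.214).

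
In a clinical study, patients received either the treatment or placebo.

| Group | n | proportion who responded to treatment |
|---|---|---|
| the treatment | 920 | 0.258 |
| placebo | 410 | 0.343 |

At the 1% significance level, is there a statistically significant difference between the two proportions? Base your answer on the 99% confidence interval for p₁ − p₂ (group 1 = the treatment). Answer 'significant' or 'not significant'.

significant

SE₁ = √(p̂₁(1−p̂₁)/n₁) = √(0.2580·0.7420/920) = 0.01443; SE₂ = √(0.3430·0.6570/410) = 0.02344.
Independent samples: SE of the difference = √(SE₁² + SE₂²) = √(0.0002082249 + 0.0005494336) = 0.02753.
z* for 99% confidence is 2.576, so the margin of error is 2.576 × 0.02753 = 0.07092.
Point estimate p̂₁ − p̂₂ = 0.2580 − 0.3430 = -0.0850.
-0.0850 ± 0.07092 → (-0.15592, -0.01408).
The interval (-0.15592, -0.01408) does not contain 0, so the difference is significant.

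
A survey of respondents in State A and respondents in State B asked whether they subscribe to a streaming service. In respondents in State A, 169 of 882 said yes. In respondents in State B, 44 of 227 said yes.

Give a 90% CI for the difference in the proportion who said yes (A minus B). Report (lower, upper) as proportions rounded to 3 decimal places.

First, p̂₁ = 169/882 = 0.1916; p̂₂ = 44/227 = 0.1938.
The two standard errors are √(0.1916×0.8084/882) = 0.01325 and √(0.1938×0.8062/227) = 0.02624.
Because the samples are independent, SE_diff = √(0.01325² + 0.02624²) = 0.02940.
Using z* = 1.645 for 90%, ME = 1.645 × 0.02940 = 0.04836.
p̂₁ − p̂₂ = -0.0022; interval -0.0022 ± 0.04836 gives (-0.051, 0.046).

(-0.051, 0.046)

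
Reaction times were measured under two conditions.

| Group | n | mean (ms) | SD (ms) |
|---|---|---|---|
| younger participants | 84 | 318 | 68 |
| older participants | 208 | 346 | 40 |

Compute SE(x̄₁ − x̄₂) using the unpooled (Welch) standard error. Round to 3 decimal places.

Per-group SEs: s₁/√n₁ = 68/√84 = 7.4194, s₂/√n₂ = 40/√208 = 2.7735.
Unpooled SE of the difference: √(55.04749636 + 7.69230225) = 7.9208.

7.921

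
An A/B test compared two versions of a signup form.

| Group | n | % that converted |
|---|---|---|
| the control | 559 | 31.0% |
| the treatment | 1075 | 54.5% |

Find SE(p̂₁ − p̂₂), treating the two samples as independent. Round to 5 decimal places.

0.02477

The two standard errors are √(0.3100×0.6900/559) = 0.01956 and √(0.5450×0.4550/1075) = 0.01519.
Because the samples are independent, SE_diff = √(0.01956² + 0.01519²) = 0.02477.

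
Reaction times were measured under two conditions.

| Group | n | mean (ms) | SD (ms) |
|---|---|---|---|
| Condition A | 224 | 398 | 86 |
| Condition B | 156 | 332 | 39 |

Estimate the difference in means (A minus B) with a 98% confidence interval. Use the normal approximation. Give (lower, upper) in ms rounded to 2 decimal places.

SE₁ = s₁/√n₁ = 86/√224 = 5.7461; SE₂ = 39/√156 = 3.1225.
Independent samples, unequal variances: SE_diff = √(SE₁² + SE₂²) = √(33.01766521 + 9.75000625) = 6.5397.
z* = 2.326, so margin of error = 2.326 × 6.5397 = 15.2113.
Difference in means = 398 − 332 = 66.0000.
66.0000 ± 15.2113 → (50.79, 81.21).

(50.79, 81.21)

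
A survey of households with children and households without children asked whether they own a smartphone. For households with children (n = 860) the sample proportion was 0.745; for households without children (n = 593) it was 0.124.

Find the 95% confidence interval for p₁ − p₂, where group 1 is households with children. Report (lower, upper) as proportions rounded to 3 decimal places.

Each SE is √(p̂(1−p̂)/n): √(0.7450·0.2550/860) = 0.01486 and √(0.1240·0.8760/593) = 0.01353.
SE(p̂₁ − p̂₂) = √(SE₁² + SE₂²) = √(0.0002208196 + 0.0001830609) = 0.02010, since the two samples are independent.
At 95% confidence z* = 1.960; margin = 1.960 × 0.02010 = 0.03940.
The difference is 0.7450 − 0.1240 = 0.6210, so the interval is 0.6210 ± 0.03940 = (0.582, 0.660).

(0.582, 0.660)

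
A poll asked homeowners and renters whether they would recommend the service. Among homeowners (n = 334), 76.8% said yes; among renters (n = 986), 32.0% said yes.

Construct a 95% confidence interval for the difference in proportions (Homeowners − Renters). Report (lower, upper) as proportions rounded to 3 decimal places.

The two standard errors are √(0.7680×0.2320/334) = 0.02310 and √(0.3200×0.6800/986) = 0.01486.
Because the samples are independent, SE_diff = √(0.02310² + 0.01486²) = 0.02747.
Using z* = 1.960 for 95%, ME = 1.960 × 0.02747 = 0.05384.
p̂₁ − p̂₂ = 0.4480; interval 0.4480 ± 0.05384 gives (0.394, 0.502).

(0.394, 0.502)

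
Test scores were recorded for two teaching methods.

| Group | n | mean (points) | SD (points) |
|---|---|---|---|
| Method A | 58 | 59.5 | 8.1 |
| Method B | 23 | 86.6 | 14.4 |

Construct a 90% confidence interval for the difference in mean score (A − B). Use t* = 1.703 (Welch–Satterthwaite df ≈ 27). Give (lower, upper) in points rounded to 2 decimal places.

Standard errors of each mean: 8.1/√58 = 1.0636 and 14.4/√23 = 3.0026.
SE(x̄₁ − x̄₂) = √(1.0636² + 3.0026²) = 3.1854 for independent samples with unequal variances.
With t* = 1.703, the margin is 1.703 × 3.1854 = 5.4247.
x̄₁ − x̄₂ = 59.5 − 86.6 = -27.1000; the interval is -27.1000 ± 5.4247 = (-32.52, -21.68).

(-32.52, -21.68)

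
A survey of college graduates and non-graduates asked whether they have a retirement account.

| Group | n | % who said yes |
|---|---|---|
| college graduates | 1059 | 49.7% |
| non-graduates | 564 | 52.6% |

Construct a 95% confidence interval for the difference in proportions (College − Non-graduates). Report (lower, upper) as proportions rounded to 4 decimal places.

(-0.0800, 0.0220)

SE₁ = √(p̂₁(1−p̂₁)/n₁) = √(0.4970·0.5030/1059) = 0.01536; SE₂ = √(0.5260·0.4740/564) = 0.02103.
Independent samples: SE of the difference = √(SE₁² + SE₂²) = √(0.0002359296 + 0.0004422609) = 0.02604.
z* for 95% confidence is 1.960, so the margin of error is 1.960 × 0.02604 = 0.05104.
Point estimate p̂₁ − p̂₂ = 0.4970 − 0.5260 = -0.0290.
-0.0290 ± 0.05104 → (-0.0800, 0.0220).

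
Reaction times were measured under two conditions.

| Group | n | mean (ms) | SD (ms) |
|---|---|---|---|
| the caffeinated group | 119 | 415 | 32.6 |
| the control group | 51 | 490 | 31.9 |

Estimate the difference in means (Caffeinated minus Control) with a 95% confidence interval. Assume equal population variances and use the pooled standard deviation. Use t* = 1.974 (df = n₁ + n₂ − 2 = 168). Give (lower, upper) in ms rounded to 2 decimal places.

s_p = √[((n₁−1)s₁² + (n₂−1)s₂²)/(n₁+n₂−2)] = √[(118·32.6² + 50·31.9²)/168] = 32.3932.
SE = 32.3932·√(1/119 + 1/51) = 5.4215.
With t* = 1.974, margin = 1.974 × 5.4215 = 10.7020.
x̄₁ − x̄₂ = 415 − 490 = -75.0000; interval -75.0000 ± 10.7020 = (-85.70, -64.30).

(-85.70, -64.30)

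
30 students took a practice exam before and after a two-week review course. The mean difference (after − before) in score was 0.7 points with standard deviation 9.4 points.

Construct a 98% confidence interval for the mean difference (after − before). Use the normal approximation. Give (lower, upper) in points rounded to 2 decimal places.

(-3.29, 4.69)

This is a matched-pairs design, so SE = s_d/√n = 9.4/√30 = 1.7162.
Margin = 2.326 × 1.7162 = 3.9919; the interval is 0.7 ± 3.9919 = (-3.29, 4.69).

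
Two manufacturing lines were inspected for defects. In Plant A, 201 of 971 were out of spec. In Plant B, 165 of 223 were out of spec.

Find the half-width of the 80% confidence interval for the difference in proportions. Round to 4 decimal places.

Sample proportions: 201/971 = 0.2070, 165/223 = 0.7399.
Each SE is √(p̂(1−p̂)/n): √(0.2070·0.7930/971) = 0.01300 and √(0.7399·0.2601/223) = 0.02938.
SE(p̂₁ − p̂₂) = √(SE₁² + SE₂²) = √(0.000169 + 0.0008631844) = 0.03213, since the two samples are independent.
At 80% confidence z* = 1.282; margin = 1.282 × 0.03213 = 0.04119.

0.0412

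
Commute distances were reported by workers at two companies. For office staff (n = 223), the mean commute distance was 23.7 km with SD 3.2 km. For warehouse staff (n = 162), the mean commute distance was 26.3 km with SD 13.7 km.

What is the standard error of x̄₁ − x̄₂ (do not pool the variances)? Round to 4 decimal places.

1.0975

Per-group SEs: s₁/√n₁ = 3.2/√223 = 0.2143, s₂/√n₂ = 13.7/√162 = 1.0764.
Unpooled SE of the difference: √(0.04592449 + 1.15863696) = 1.0975.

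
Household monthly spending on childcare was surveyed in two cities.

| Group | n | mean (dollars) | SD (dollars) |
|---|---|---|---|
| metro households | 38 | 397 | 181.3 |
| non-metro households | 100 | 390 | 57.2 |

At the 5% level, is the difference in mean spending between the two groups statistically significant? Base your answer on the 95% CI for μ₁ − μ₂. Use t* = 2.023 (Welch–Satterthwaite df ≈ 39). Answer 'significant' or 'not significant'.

Per-group SEs: s₁/√n₁ = 181.3/√38 = 29.4107, s₂/√n₂ = 57.2/√100 = 5.7200.
Unpooled SE of the difference: √(864.98927449 + 32.7184) = 29.9618.
Margin of error = t* · SE = 2.023 × 29.9618 = 60.6127.
x̄₁ − x̄₂ = 397 − 390 = 7.0000.
CI: 7.0000 ± 60.6127 = (-53.6127, 67.6127).
The interval (-53.6127, 67.6127) contains 0, so the difference is not significant.

not significant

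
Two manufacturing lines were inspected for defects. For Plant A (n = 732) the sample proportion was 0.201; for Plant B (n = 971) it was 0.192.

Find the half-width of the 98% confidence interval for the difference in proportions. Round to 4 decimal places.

0.0453

The two standard errors are √(0.2010×0.7990/732) = 0.01481 and √(0.1920×0.8080/971) = 0.01264.
Because the samples are independent, SE_diff = √(0.01481² + 0.01264²) = 0.01947.
Using z* = 2.326 for 98%, ME = 2.326 × 0.01947 = 0.04529.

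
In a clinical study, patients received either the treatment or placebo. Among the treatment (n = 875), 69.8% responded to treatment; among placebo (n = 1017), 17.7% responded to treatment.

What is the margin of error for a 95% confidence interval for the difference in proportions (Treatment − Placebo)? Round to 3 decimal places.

0.038

SE₁ = √(p̂₁(1−p̂₁)/n₁) = √(0.6980·0.3020/875) = 0.01552; SE₂ = √(0.1770·0.8230/1017) = 0.01197.
Independent samples: SE of the difference = √(SE₁² + SE₂²) = √(0.0002408704 + 0.0001432809) = 0.01960.
z* for 95% confidence is 1.960, so the margin of error is 1.960 × 0.01960 = 0.03842.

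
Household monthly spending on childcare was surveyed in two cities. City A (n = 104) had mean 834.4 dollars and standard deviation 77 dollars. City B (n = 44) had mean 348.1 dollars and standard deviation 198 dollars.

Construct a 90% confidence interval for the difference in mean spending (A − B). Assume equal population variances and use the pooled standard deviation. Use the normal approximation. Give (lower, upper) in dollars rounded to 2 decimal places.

(449.20, 523.40)

s_p = √[((n₁−1)s₁² + (n₂−1)s₂²)/(n₁+n₂−2)] = √[(103·77² + 43·198²)/146] = 125.4160.
SE = 125.4160·√(1/104 + 1/44) = 22.5549.
With z* = 1.645, margin = 1.645 × 22.5549 = 37.1028.
x̄₁ − x̄₂ = 834.4 − 348.1 = 486.3000; interval 486.3000 ± 37.1028 = (449.20, 523.40).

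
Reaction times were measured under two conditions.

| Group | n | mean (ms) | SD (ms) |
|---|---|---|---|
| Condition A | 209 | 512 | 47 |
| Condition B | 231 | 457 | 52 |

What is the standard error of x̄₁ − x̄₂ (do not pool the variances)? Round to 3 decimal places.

Standard errors of each mean: 47/√209 = 3.2511 and 52/√231 = 3.4213.
SE(x̄₁ − x̄₂) = √(3.2511² + 3.4213²) = 4.7196 for independent samples with unequal variances.

4.720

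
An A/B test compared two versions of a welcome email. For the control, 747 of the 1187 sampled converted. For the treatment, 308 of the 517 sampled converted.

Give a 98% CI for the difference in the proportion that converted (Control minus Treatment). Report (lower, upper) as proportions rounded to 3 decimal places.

(-0.026, 0.093)

First, p̂₁ = 747/1187 = 0.6293; p̂₂ = 308/517 = 0.5957.
The two standard errors are √(0.6293×0.3707/1187) = 0.01402 and √(0.5957×0.4043/517) = 0.02158.
Because the samples are independent, SE_diff = √(0.01402² + 0.02158²) = 0.02573.
Using z* = 2.326 for 98%, ME = 2.326 × 0.02573 = 0.05985.
p̂₁ − p̂₂ = 0.0336; interval 0.0336 ± 0.05985 gives (-0.026, 0.093).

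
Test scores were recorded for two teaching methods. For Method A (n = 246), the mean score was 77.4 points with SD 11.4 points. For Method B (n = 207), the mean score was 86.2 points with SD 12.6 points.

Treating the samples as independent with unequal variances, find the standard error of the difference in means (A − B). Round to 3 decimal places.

1.138

SE₁ = s₁/√n₁ = 11.4/√246 = 0.7268; SE₂ = 12.6/√207 = 0.8758.
Independent samples, unequal variances: SE_diff = √(SE₁² + SE₂²) = √(0.52823824 + 0.76702564) = 1.1381.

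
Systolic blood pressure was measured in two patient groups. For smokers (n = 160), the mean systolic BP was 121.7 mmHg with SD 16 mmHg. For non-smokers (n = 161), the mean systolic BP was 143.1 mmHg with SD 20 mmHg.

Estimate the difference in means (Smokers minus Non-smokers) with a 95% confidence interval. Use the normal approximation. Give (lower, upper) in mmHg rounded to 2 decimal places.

(-25.36, -17.44)

SE₁ = s₁/√n₁ = 16/√160 = 1.2649; SE₂ = 20/√161 = 1.5762.
Independent samples, unequal variances: SE_diff = √(SE₁² + SE₂²) = √(1.59997201 + 2.48440644) = 2.0210.
z* = 1.960, so margin of error = 1.960 × 2.0210 = 3.9612.
Difference in means = 121.7 − 143.1 = -21.4000.
-21.4000 ± 3.9612 → (-25.36, -17.44).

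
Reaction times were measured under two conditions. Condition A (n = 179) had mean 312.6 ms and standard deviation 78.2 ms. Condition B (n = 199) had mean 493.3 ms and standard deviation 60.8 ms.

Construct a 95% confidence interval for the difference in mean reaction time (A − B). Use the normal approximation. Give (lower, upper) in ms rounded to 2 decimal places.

SE₁ = s₁/√n₁ = 78.2/√179 = 5.8449; SE₂ = 60.8/√199 = 4.3100.
Independent samples, unequal variances: SE_diff = √(SE₁² + SE₂²) = √(34.16285601 + 18.5761) = 7.2622.
z* = 1.960, so margin of error = 1.960 × 7.2622 = 14.2339.
Difference in means = 312.6 − 493.3 = -180.7000.
-180.7000 ± 14.2339 → (-194.93, -166.47).

(-194.93, -166.47)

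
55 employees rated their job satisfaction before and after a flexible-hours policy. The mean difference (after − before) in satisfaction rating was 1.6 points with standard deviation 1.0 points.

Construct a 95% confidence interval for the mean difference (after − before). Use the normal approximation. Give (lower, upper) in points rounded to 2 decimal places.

(1.34, 1.86)

This is a matched-pairs design, so SE = s_d/√n = 1.0/√55 = 0.1348.
Margin = 1.960 × 0.1348 = 0.2642; the interval is 1.6 ± 0.2642 = (1.34, 1.86).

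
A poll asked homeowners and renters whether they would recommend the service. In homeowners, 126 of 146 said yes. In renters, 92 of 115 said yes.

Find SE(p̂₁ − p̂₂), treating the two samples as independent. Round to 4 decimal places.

0.0469

First, p̂₁ = 126/146 = 0.8630; p̂₂ = 92/115 = 0.8000.
The two standard errors are √(0.8630×0.1370/146) = 0.02846 and √(0.8000×0.2000/115) = 0.03730.
Because the samples are independent, SE_diff = √(0.02846² + 0.03730²) = 0.04692.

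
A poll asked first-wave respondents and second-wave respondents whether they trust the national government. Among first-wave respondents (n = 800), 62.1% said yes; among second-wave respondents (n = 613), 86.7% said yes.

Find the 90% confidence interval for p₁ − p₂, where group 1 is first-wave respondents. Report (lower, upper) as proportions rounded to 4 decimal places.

SE₁ = √(p̂₁(1−p̂₁)/n₁) = √(0.6210·0.3790/800) = 0.01715; SE₂ = √(0.8670·0.1330/613) = 0.01372.
Independent samples: SE of the difference = √(SE₁² + SE₂²) = √(0.0002941225 + 0.0001882384) = 0.02196.
z* for 90% confidence is 1.645, so the margin of error is 1.645 × 0.02196 = 0.03612.
Point estimate p̂₁ − p̂₂ = 0.6210 − 0.8670 = -0.2460.
-0.2460 ± 0.03612 → (-0.2821, -0.2099).

(-0.2821, -0.2099)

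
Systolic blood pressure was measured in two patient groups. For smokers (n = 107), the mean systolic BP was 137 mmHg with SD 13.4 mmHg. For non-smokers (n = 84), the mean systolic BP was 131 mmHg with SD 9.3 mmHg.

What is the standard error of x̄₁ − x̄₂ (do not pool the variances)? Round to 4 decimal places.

Per-group SEs: s₁/√n₁ = 13.4/√107 = 1.2954, s₂/√n₂ = 9.3/√84 = 1.0147.
Unpooled SE of the difference: √(1.67806116 + 1.02961609) = 1.6455.

1.6455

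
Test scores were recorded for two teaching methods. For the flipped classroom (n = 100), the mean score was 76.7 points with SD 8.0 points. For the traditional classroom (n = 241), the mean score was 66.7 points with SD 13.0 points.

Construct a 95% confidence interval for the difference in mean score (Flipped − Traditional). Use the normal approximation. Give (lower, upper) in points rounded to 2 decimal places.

Per-group SEs: s₁/√n₁ = 8.0/√100 = 0.8000, s₂/√n₂ = 13.0/√241 = 0.8374.
Unpooled SE of the difference: √(0.64 + 0.70123876) = 1.1581.
Margin of error = z* · SE = 1.960 × 1.1581 = 2.2699.
x̄₁ − x̄₂ = 76.7 − 66.7 = 10.0000.
CI: 10.0000 ± 2.2699 = (7.73, 12.27).

(7.73, 12.27)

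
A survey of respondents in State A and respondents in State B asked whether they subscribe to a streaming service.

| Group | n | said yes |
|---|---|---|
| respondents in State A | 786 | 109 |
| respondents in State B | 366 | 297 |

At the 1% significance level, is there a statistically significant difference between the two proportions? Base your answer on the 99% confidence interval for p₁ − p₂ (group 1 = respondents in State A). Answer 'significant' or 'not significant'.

significant

p̂₁ = 109/786 = 0.1387 and p̂₂ = 297/366 = 0.8115.
SE₁ = √(p̂₁(1−p̂₁)/n₁) = √(0.1387·0.8613/786) = 0.01233; SE₂ = √(0.8115·0.1885/366) = 0.02044.
Independent samples: SE of the difference = √(SE₁² + SE₂²) = √(0.0001520289 + 0.0004177936) = 0.02387.
z* for 99% confidence is 2.576, so the margin of error is 2.576 × 0.02387 = 0.06149.
Point estimate p̂₁ − p̂₂ = 0.1387 − 0.8115 = -0.6728.
-0.6728 ± 0.06149 → (-0.73429, -0.61131).
The interval (-0.73429, -0.61131) does not contain 0, so the difference is significant.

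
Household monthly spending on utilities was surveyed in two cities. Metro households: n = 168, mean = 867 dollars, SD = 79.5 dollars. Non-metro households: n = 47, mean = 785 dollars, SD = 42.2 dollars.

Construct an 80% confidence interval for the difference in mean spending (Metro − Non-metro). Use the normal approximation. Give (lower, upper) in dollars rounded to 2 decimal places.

Standard errors of each mean: 79.5/√168 = 6.1336 and 42.2/√47 = 6.1555.
SE(x̄₁ − x̄₂) = √(6.1336² + 6.1555²) = 8.6897 for independent samples with unequal variances.
With z* = 1.282, the margin is 1.282 × 8.6897 = 11.1402.
x̄₁ − x̄₂ = 867 − 785 = 82.0000; the interval is 82.0000 ± 11.1402 = (70.86, 93.14).

(70.86, 93.14)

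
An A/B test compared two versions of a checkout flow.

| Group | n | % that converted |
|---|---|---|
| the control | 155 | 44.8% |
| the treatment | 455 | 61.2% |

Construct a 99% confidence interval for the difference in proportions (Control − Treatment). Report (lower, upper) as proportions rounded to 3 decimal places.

SE₁ = √(p̂₁(1−p̂₁)/n₁) = √(0.4480·0.5520/155) = 0.03994; SE₂ = √(0.6120·0.3880/455) = 0.02284.
Independent samples: SE of the difference = √(SE₁² + SE₂²) = √(0.0015952036 + 0.0005216656) = 0.04601.
z* for 99% confidence is 2.576, so the margin of error is 2.576 × 0.04601 = 0.11852.
Point estimate p̂₁ − p̂₂ = 0.4480 − 0.6120 = -0.1640.
-0.1640 ± 0.11852 → (-0.283, -0.045).

(-0.283, -0.045)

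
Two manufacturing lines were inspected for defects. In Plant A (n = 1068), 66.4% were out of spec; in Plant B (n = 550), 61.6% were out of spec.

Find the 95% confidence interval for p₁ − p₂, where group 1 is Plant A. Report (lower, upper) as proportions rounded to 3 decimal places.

SE₁ = √(p̂₁(1−p̂₁)/n₁) = √(0.6640·0.3360/1068) = 0.01445; SE₂ = √(0.6160·0.3840/550) = 0.02074.
Independent samples: SE of the difference = √(SE₁² + SE₂²) = √(0.0002088025 + 0.0004301476) = 0.02528.
z* for 95% confidence is 1.960, so the margin of error is 1.960 × 0.02528 = 0.04955.
Point estimate p̂₁ − p̂₂ = 0.6640 − 0.6160 = 0.0480.
0.0480 ± 0.04955 → (-0.002, 0.098).

(-0.002, 0.098)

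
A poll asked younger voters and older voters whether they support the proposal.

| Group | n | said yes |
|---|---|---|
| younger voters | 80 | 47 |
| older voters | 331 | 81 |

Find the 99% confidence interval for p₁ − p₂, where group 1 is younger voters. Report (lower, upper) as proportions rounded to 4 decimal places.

(0.1885, 0.4971)

First, p̂₁ = 47/80 = 0.5875; p̂₂ = 81/331 = 0.2447.
The two standard errors are √(0.5875×0.4125/80) = 0.05504 and √(0.2447×0.7553/331) = 0.02363.
Because the samples are independent, SE_diff = √(0.05504² + 0.02363²) = 0.05990.
Using z* = 2.576 for 99%, ME = 2.576 × 0.05990 = 0.15430.
p̂₁ − p̂₂ = 0.3428; interval 0.3428 ± 0.15430 gives (0.1885, 0.4971).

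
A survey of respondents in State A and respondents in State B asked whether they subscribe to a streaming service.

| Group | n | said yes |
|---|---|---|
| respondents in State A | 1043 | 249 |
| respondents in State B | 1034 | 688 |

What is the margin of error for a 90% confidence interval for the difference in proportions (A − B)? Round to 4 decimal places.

0.0325

First, p̂₁ = 249/1043 = 0.2387; p̂₂ = 688/1034 = 0.6654.
The two standard errors are √(0.2387×0.7613/1043) = 0.01320 and √(0.6654×0.3346/1034) = 0.01467.
Because the samples are independent, SE_diff = √(0.01320² + 0.01467²) = 0.01973.
Using z* = 1.645 for 90%, ME = 1.645 × 0.01973 = 0.03246.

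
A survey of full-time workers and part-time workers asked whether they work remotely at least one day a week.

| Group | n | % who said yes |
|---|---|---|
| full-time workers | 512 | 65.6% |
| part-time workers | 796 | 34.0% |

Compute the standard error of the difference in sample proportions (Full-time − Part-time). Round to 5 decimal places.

Each SE is √(p̂(1−p̂)/n): √(0.6560·0.3440/512) = 0.02099 and √(0.3400·0.6600/796) = 0.01679.
SE(p̂₁ − p̂₂) = √(SE₁² + SE₂²) = √(0.0004405801 + 0.0002819041) = 0.02688, since the two samples are independent.

0.02688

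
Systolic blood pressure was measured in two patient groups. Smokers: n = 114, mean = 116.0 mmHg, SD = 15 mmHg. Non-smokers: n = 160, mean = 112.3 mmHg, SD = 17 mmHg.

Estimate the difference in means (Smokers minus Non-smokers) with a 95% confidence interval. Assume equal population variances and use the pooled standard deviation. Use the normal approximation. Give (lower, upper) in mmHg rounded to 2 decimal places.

(-0.19, 7.59)

Pooled variance s_p² = [113·15² + 159·17²] / (114+160−2) = 262.4118, so s_p = 16.1991.
SE_diff = s_p·√(1/n₁ + 1/n₂) = 16.1991·√(1/114 + 1/160) = 1.9854.
z* = 1.960; margin = 1.960 × 1.9854 = 3.8914.
Difference = 116.0 − 112.3 = 3.7000.
3.7000 ± 3.8914 → (-0.19, 7.59).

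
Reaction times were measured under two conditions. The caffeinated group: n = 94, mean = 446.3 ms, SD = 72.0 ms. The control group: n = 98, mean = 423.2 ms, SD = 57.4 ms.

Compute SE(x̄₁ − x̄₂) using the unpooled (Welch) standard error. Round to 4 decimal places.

9.4217

Standard errors of each mean: 72.0/√94 = 7.4262 and 57.4/√98 = 5.7983.
SE(x̄₁ − x̄₂) = √(7.4262² + 5.7983²) = 9.4217 for independent samples with unequal variances.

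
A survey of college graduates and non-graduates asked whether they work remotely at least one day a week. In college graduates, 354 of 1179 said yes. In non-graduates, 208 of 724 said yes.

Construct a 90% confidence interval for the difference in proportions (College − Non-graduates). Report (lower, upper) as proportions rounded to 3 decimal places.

(-0.022, 0.048)

First, p̂₁ = 354/1179 = 0.3003; p̂₂ = 208/724 = 0.2873.
The two standard errors are √(0.3003×0.6997/1179) = 0.01335 and √(0.2873×0.7127/724) = 0.01682.
Because the samples are independent, SE_diff = √(0.01335² + 0.01682²) = 0.02147.
Using z* = 1.645 for 90%, ME = 1.645 × 0.02147 = 0.03532.
p̂₁ − p̂₂ = 0.0130; interval 0.0130 ± 0.03532 gives (-0.022, 0.048).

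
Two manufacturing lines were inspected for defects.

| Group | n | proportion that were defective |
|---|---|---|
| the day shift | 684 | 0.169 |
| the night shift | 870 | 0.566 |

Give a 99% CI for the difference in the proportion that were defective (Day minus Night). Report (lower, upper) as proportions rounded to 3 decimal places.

(-0.454, -0.340)

The two standard errors are √(0.1690×0.8310/684) = 0.01433 and √(0.5660×0.4340/870) = 0.01680.
Because the samples are independent, SE_diff = √(0.01433² + 0.01680²) = 0.02208.
Using z* = 2.576 for 99%, ME = 2.576 × 0.02208 = 0.05688.
p̂₁ − p̂₂ = -0.3970; interval -0.3970 ± 0.05688 gives (-0.454, -0.340).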